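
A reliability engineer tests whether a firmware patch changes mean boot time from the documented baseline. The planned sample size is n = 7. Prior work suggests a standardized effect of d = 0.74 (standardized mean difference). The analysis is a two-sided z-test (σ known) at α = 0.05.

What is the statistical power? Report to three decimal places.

Power ≈ 0.499

Noncentrality parameter: δ = d·√n = 0.74 × √7 = 1.9579
Critical value for a two-sided test at α = 0.05: z_{α/2} = 1.960.
Power = Φ(δ − 1.960) + Φ(−δ − 1.960) = Φ(-0.002) + Φ(-3.918) = 0.4992 + 0.0000 = 0.4992.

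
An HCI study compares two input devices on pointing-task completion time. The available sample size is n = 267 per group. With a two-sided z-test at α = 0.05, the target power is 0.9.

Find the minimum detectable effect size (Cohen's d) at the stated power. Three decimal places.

d ≈ 0.281

Required noncentrality: δ = z_{0.025} + z_{0.10} = 1.960 + 1.282 = 3.242.
(Lower-tail contribution to power is negligible for δ > 0.)
δ = d·√(n/2) ⇒ d = δ/√(n/2) = 3.242/√(267/2) = 0.2805.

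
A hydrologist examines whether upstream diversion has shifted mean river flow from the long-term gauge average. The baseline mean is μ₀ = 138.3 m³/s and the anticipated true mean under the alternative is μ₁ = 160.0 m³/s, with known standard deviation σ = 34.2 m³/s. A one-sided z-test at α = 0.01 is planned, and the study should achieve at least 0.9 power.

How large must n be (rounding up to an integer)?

n = 33

Standardized effect: d = |μ₁ − μ₀| / σ = |160.0 − 138.3| / 34.2 = 0.6345
Set Φ(δ − 2.326) = 0.9; then δ − 2.326 = Φ⁻¹(0.9) = 1.282, giving δ = 3.608.
δ = d·√n ⇒ n = (δ/d)² = (3.608 / 0.6345)² = 32.33.
Rounding up, n = 33.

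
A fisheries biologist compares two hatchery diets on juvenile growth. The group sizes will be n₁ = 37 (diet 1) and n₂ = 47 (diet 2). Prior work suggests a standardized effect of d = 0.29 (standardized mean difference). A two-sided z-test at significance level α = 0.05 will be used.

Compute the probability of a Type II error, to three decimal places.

β ≈ 0.739

Noncentrality parameter: δ = d / √(1/n₁ + 1/n₂) = 0.29 / √(1/37 + 1/47) = 1.3195
Critical value for a two-sided test at α = 0.05: z_{α/2} = 1.960.
Power = Φ(δ − 1.960) + Φ(−δ − 1.960) = Φ(-0.640) + Φ(-3.279) = 0.2609 + 0.0005 = 0.2615.
Type II error: β = 1 − power = 1 − 0.2615 = 0.7385.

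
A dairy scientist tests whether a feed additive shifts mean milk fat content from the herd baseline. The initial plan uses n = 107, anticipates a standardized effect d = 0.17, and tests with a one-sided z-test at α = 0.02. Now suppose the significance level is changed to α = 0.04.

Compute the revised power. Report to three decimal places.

Power ≈ 0.503

δ = d·√n = 0.17 × √107 = 1.7585 (unchanged). New critical value: z_{0.04} = 1.751.
Revised power = Φ(δ − 1.751) = Φ(0.008) = 0.5031.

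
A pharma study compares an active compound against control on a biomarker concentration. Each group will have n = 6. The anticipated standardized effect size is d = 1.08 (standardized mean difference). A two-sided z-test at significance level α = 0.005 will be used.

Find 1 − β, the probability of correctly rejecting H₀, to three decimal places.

Noncentrality parameter: δ = d·√(n/2) = 1.08 × √(6/2) = 1.8706
Critical value for a two-sided test at α = 0.005: z_{α/2} = 2.807.
Power = Φ(δ − 2.807) + Φ(−δ − 2.807) = Φ(-0.936) + Φ(-4.678) = 0.1745 + 0.0000 = 0.1745.

Power ≈ 0.175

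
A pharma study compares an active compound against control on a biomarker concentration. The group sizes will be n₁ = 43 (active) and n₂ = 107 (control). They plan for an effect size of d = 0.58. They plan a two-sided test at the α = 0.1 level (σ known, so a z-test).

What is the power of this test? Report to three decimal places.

Power ≈ 0.941

Noncentrality parameter: δ = d / √(1/n₁ + 1/n₂) = 0.58 / √(1/43 + 1/107) = 3.2122
Two-sided α = 0.1 → critical value z_{0.05} = 1.645.
Power = Φ(δ − 1.645) + Φ(−δ − 1.645) = Φ(1.567) + Φ(-4.857) = 0.9415 + 0.0000 = 0.9415.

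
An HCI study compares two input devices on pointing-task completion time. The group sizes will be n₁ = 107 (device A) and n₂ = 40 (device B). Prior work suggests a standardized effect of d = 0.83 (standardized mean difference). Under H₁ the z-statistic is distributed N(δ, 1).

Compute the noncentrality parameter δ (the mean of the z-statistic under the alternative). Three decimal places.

The noncentrality parameter scales effect size by the design's sample-size factor: δ = d / √(1/n₁ + 1/n₂) = 0.83 / √(1/107 + 1/40) = 4.4786

δ ≈ 4.479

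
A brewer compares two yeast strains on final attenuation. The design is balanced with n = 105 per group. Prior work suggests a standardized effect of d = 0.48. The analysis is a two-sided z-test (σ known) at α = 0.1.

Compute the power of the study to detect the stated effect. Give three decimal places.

Power ≈ 0.967

Noncentrality parameter: δ = d·√(n/2) = 0.48 × √(105/2) = 3.4779
Critical value for a two-sided test at α = 0.1: z_{α/2} = 1.645.
Power = Φ(δ − 1.645) + Φ(−δ − 1.645) = Φ(1.833) + Φ(-5.123) = 0.9666 + 0.0000 = 0.9666.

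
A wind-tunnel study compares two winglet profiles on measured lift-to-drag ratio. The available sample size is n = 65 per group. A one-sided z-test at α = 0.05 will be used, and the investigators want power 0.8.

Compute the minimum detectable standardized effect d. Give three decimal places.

d ≈ 0.436

Required noncentrality: δ = z_{0.05} + z_{0.20} = 1.645 + 0.842 = 2.486.
δ = d·√(n/2) ⇒ d = δ/√(n/2) = 2.486/√(65/2) = 0.4362.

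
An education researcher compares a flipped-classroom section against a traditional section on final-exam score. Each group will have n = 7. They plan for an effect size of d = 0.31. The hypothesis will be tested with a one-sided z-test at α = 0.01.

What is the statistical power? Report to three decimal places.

Power ≈ 0.040

Noncentrality parameter: δ = d·√(n/2) = 0.31 × √(7/2) = 0.5800
Critical value for a one-sided test at α = 0.01: z_α = 2.326.
Power = Φ(δ − 2.326) = Φ(-1.746) = 0.0404.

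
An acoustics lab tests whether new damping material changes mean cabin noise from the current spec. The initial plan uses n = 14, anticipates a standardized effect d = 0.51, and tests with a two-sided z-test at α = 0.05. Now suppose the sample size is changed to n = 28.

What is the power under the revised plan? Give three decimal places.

With n = 28: δ = d·√n = 0.51 × √28 = 2.6987. Critical value z_{0.025} = 1.960.
Revised power = Φ(δ − 1.960) + Φ(−δ − 1.960) = Φ(0.739) + Φ(-4.659) = 0.7700 + 0.0000 = 0.7700.

Power ≈ 0.770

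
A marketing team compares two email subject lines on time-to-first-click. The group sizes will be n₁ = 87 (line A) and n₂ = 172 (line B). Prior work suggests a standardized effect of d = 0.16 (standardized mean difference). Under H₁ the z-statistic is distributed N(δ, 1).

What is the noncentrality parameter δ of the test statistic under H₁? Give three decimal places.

δ ≈ 1.216

δ = d / √(1/n₁ + 1/n₂) = 0.16 / √(1/87 + 1/172) = 1.2162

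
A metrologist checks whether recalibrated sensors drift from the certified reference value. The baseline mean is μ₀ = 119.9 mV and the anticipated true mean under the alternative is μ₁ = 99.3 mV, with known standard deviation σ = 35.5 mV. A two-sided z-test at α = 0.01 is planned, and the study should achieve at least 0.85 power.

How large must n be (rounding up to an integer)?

n = 39

Standardized effect: d = |μ₁ − μ₀| / σ = |99.3 − 119.9| / 35.5 = 0.5803
For power 0.85 need Φ(δ − z_{0.005}) = 0.85, so δ = z_{0.005} + z_{0.15} = 2.576 + 1.036 = 3.612.
(The Φ(−δ − z_{α/2}) term is vanishingly small for δ > 0 and is dropped in the standard sample-size formula.)
δ = d·√n ⇒ n = (δ/d)² = (3.612 / 0.5803)² = 38.75.
Round up to the next whole unit.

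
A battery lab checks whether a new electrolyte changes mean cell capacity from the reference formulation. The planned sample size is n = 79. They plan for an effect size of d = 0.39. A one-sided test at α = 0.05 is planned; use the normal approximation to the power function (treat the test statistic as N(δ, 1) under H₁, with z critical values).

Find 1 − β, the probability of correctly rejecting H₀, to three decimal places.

Noncentrality parameter: λ = d·√n = 0.39 × √79 = 3.4664
One-sided α = 0.05 → critical value z_{0.05} = 1.645.
Power = P(Z > 1.645 − λ) = Φ(1.822) = 0.9657.

Power ≈ 0.966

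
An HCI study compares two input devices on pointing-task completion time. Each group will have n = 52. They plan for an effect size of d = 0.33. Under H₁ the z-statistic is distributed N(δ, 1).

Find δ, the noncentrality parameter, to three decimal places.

δ ≈ 1.683

The noncentrality parameter scales effect size by the design's sample-size factor: δ = d·√(n/2) = 0.33 × √(52/2) = 1.6827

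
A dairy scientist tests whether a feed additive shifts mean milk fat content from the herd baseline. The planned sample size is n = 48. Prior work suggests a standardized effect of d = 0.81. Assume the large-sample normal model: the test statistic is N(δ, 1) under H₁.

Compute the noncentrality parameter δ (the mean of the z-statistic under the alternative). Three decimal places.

δ ≈ 5.612

The noncentrality parameter scales effect size by the design's sample-size factor: δ = d·√n = 0.81 × √48 = 5.6118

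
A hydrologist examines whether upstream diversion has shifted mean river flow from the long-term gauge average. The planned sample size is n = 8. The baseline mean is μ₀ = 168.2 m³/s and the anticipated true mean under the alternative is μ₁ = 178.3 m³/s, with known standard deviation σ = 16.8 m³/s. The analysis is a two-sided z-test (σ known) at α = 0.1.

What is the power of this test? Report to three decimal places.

Power ≈ 0.523

Standardized effect: d = |μ₁ − μ₀| / σ = |178.3 − 168.2| / 16.8 = 0.6012
Noncentrality parameter: δ = d·√n = 0.6012 × √8 = 1.7004
Two-sided α = 0.1 → critical value z_{0.05} = 1.645.
Power = Φ(δ − 1.645) + Φ(−δ − 1.645) = Φ(0.056) + Φ(-3.345) = 0.5222 + 0.0004 = 0.5226.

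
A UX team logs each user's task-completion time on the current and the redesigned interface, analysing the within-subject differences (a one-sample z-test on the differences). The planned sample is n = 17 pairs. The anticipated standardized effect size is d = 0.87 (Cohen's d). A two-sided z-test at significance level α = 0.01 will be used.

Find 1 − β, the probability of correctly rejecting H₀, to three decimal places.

Power ≈ 0.844

Noncentrality parameter: δ = d·√n = 0.87 × √17 = 3.5871
Critical value for a two-sided test at α = 0.01: z_{α/2} = 2.576.
Power = Φ(δ − 2.576) + Φ(−δ − 2.576) = Φ(1.011) + Φ(-6.163) = 0.8441 + 0.0000 = 0.8441.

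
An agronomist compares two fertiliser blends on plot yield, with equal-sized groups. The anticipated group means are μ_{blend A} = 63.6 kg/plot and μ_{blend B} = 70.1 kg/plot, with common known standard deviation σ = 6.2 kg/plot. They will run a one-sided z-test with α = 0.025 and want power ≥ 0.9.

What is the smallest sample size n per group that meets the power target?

n = 20 per group

Standardized effect: d = |μ_{blend A} − μ_{blend B}| / σ = |63.6 − 70.1| / 6.2 = 1.0484
Set Φ(δ − 1.960) = 0.9; then δ − 1.960 = Φ⁻¹(0.9) = 1.282, giving δ = 3.242.
δ = d·√(n/2) ⇒ n = 2(δ/d)² = 2 × (3.242 / 1.0484)² = 19.12.
Round up to the next whole unit.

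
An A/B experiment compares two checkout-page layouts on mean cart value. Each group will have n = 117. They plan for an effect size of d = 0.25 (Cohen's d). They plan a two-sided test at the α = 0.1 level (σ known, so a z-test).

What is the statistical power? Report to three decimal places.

Noncentrality parameter: δ = d·√(n/2) = 0.25 × √(117/2) = 1.9121
Two-sided α = 0.1 → critical value z_{0.05} = 1.645.
Power = Φ(δ − 1.645) + Φ(−δ − 1.645) = Φ(0.267) + Φ(-3.557) = 0.6054 + 0.0002 = 0.6056.

Power ≈ 0.606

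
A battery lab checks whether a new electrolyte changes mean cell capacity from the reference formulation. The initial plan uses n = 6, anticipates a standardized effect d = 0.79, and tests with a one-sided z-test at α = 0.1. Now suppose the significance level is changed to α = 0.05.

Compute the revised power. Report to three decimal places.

Power ≈ 0.614

δ = d·√n = 0.79 × √6 = 1.9351 (unchanged). New critical value: z_{0.05} = 1.645.
Revised power = Φ(δ − 1.645) = Φ(0.290) = 0.6142.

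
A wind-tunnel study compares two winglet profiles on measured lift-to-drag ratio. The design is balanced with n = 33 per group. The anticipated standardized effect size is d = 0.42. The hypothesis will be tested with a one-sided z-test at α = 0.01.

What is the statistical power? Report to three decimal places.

Noncentrality parameter: λ = d·√(n/2) = 0.42 × √(33/2) = 1.7060
Critical value for a one-sided test at α = 0.01: z_α = 2.326.
Power = P(Z > 2.326 − λ) = Φ(-0.620) = 0.2675.

Power ≈ 0.268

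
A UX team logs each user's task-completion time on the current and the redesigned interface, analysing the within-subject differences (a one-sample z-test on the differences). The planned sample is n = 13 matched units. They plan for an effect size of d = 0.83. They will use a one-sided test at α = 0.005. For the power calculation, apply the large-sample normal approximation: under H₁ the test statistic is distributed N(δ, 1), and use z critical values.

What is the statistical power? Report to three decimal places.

Noncentrality parameter: δ = d·√n = 0.83 × √13 = 2.9926
One-sided α = 0.005 → critical value z_{0.005} = 2.576.
Power = Φ(δ − 2.576) = Φ(0.417) = 0.6616.

Power ≈ 0.662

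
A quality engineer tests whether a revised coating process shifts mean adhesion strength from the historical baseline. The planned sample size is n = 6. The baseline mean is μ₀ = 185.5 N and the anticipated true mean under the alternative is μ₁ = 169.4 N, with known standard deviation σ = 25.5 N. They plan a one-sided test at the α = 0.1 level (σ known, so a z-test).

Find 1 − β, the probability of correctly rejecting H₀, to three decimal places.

Standardized effect: d = |μ₁ − μ₀| / σ = |169.4 − 185.5| / 25.5 = 0.6314
Noncentrality parameter: δ = d·√n = 0.6314 × √6 = 1.5465
Critical value for a one-sided test at α = 0.1: z_α = 1.282.
Power = P(Z > 1.282 − δ) = Φ(0.265) = 0.6045.

Power ≈ 0.604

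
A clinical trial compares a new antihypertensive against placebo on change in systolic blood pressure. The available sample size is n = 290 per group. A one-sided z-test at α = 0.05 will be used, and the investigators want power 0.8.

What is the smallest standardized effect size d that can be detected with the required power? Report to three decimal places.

d ≈ 0.206

Need Φ(δ − 1.645) = 0.8, so δ = 1.645 + 0.842 = 2.486.
δ = d·√(n/2) ⇒ d = δ/√(n/2) = 2.486/√(290/2) = 0.2065.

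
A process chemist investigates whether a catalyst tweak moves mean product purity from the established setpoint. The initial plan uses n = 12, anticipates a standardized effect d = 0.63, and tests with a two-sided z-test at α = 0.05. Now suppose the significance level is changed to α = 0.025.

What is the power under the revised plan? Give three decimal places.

δ = d·√n = 0.63 × √12 = 2.1824 (unchanged). New critical value: z_{0.0125} = 2.241.
Revised power = Φ(δ − 2.241) + Φ(−δ − 2.241) = Φ(-0.059) + Φ(-4.424) = 0.4765 + 0.0000 = 0.4765.

Power ≈ 0.476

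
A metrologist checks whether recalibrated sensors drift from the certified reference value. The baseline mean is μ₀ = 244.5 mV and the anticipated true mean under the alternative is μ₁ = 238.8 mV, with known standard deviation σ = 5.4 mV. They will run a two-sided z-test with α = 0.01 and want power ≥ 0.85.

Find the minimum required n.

n = 12

Standardized effect: d = |μ₁ − μ₀| / σ = |238.8 − 244.5| / 5.4 = 1.0556
For power 0.85 need Φ(δ − z_{0.005}) = 0.85, so δ = z_{0.005} + z_{0.15} = 2.576 + 1.036 = 3.612.
(For δ > 0 the lower-tail rejection region contributes negligibly to power, so the one-term inversion is standard.)
δ = d·√n ⇒ n = (δ/d)² = (3.612 / 1.0556)² = 11.71.
Round up to the next whole unit.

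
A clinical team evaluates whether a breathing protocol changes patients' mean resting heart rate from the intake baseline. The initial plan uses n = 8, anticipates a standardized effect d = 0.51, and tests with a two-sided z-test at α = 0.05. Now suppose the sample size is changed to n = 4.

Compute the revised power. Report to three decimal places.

With n = 4: δ = d·√n = 0.51 × √4 = 1.0200. Critical value z_{0.025} = 1.960.
Revised power = Φ(δ − 1.960) + Φ(−δ − 1.960) = Φ(-0.940) + Φ(-2.980) = 0.1736 + 0.0014 = 0.1751.

Power ≈ 0.175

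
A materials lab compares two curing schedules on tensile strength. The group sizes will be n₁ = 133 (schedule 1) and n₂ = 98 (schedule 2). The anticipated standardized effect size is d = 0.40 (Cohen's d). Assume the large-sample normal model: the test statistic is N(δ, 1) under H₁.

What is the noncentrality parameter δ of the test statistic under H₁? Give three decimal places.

The noncentrality parameter scales effect size by the design's sample-size factor: δ = d / √(1/n₁ + 1/n₂) = 0.40 / √(1/133 + 1/98) = 3.0046

δ ≈ 3.005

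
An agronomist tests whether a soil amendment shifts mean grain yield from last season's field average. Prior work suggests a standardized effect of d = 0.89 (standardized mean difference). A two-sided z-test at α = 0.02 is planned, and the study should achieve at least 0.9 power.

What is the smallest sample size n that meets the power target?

n = 17

For power 0.9 need Φ(δ − z_{0.01}) = 0.9, so δ = z_{0.01} + z_{0.10} = 2.326 + 1.282 = 3.608.
(Ignoring the negligible lower-tail rejection probability gives the usual closed-form inversion.)
δ = d·√n ⇒ n = (δ/d)² = (3.608 / 0.89)² = 16.43.
Round up to the next whole unit.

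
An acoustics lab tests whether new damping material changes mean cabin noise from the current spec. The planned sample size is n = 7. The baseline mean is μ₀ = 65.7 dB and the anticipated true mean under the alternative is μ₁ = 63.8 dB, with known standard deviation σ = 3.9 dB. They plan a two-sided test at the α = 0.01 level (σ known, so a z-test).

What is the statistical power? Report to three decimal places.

Power ≈ 0.099

Standardized effect: d = |μ₁ − μ₀| / σ = |63.8 − 65.7| / 3.9 = 0.4872
Noncentrality parameter: δ = d·√n = 0.4872 × √7 = 1.2890
Critical value for a two-sided test at α = 0.01: z_{α/2} = 2.576.
Power = Φ(δ − 2.576) + Φ(−δ − 2.576) = Φ(-1.287) + Φ(-3.865) = 0.0991 + 0.0001 = 0.0991.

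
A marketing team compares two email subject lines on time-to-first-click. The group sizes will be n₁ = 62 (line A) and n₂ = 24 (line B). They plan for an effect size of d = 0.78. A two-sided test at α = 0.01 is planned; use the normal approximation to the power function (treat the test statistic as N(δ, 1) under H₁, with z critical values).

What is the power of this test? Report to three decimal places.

Noncentrality parameter: δ = d / √(1/n₁ + 1/n₂) = 0.78 / √(1/62 + 1/24) = 3.2445
Two-sided α = 0.01 → critical value z_{0.005} = 2.576.
Power = Φ(δ − 2.576) + Φ(−δ − 2.576) = Φ(0.669) + Φ(-5.820) = 0.7481 + 0.0000 = 0.7481.

Power ≈ 0.748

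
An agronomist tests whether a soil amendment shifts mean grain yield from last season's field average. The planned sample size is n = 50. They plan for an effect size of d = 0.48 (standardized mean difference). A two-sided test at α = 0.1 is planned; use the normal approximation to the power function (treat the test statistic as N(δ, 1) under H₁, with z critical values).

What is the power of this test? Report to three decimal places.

Power ≈ 0.960

Noncentrality parameter: λ = d·√n = 0.48 × √50 = 3.3941
Two-sided α = 0.1 → critical value z_{0.05} = 1.645.
Power = Φ(λ − 1.645) + Φ(−λ − 1.645) = Φ(1.749) + Φ(-5.039) = 0.9599 + 0.0000 = 0.9599.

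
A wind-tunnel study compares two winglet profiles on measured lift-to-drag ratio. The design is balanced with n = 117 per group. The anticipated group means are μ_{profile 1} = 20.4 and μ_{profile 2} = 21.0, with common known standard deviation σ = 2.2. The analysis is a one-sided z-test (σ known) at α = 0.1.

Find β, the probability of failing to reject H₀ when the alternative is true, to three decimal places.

Standardized effect: d = |μ_{profile 1} − μ_{profile 2}| / σ = |20.4 − 21.0| / 2.2 = 0.2727
Noncentrality parameter: δ = d·√(n/2) = 0.2727 × √(117/2) = 2.0860
Critical value for a one-sided test at α = 0.1: z_α = 1.282.
Power = P(Z > 1.282 − δ) = Φ(0.804) = 0.7894.
Type II error: β = 1 − power = 1 − 0.7894 = 0.2106.

β ≈ 0.211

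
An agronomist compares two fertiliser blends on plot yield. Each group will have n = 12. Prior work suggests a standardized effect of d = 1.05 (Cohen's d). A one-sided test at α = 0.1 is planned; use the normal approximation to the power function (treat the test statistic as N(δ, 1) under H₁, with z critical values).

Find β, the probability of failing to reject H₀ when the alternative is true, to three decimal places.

Noncentrality parameter: δ = d·√(n/2) = 1.05 × √(12/2) = 2.5720
Critical value for a one-sided test at α = 0.1: z_α = 1.282.
Power = P(Z > 1.282 − δ) = Φ(1.290) = 0.9015.
Type II error: β = 1 − power = 1 − 0.9015 = 0.0985.

β ≈ 0.098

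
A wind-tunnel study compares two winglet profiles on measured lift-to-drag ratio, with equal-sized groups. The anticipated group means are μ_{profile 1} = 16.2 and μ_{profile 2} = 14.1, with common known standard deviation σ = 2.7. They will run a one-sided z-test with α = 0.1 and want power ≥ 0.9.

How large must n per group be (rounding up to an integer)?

n = 22 per group

Standardized effect: d = |μ_{profile 1} − μ_{profile 2}| / σ = |16.2 − 14.1| / 2.7 = 0.7778
Set Φ(δ − 1.282) = 0.9; then δ − 1.282 = Φ⁻¹(0.9) = 1.282, giving δ = 2.563.
δ = d·√(n/2) ⇒ n = 2(δ/d)² = 2 × (2.563 / 0.7778)² = 21.72.
Round up to the next whole unit.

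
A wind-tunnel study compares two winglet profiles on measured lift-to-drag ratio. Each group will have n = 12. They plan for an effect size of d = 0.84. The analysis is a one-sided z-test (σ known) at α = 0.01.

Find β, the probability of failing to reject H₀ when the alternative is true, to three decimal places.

Noncentrality parameter: δ = d·√(n/2) = 0.84 × √(12/2) = 2.0576
Critical value for a one-sided test at α = 0.01: z_α = 2.326.
Power = Φ(δ − 2.326) = Φ(-0.269) = 0.3941.
Type II error: β = 1 − power = 1 − 0.3941 = 0.6059.

β ≈ 0.606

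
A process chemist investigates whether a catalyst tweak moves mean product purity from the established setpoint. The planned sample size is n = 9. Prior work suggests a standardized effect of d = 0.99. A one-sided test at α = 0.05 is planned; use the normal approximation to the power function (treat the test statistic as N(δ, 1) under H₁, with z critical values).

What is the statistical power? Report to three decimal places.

Noncentrality parameter: δ = d·√n = 0.99 × √9 = 2.9700
One-sided α = 0.05 → critical value z_{0.05} = 1.645.
Power = Φ(δ − 1.645) = Φ(1.325) = 0.9074.

Power ≈ 0.907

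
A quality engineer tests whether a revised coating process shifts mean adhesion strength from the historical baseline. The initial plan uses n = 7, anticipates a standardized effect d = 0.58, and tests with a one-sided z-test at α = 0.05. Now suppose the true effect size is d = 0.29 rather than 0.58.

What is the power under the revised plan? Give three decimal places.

Power ≈ 0.190

With d = 0.29: δ = d·√n = 0.29 × √7 = 0.7673. Critical value z_{0.05} = 1.645.
Revised power = Φ(δ − 1.645) = Φ(-0.878) = 0.1901.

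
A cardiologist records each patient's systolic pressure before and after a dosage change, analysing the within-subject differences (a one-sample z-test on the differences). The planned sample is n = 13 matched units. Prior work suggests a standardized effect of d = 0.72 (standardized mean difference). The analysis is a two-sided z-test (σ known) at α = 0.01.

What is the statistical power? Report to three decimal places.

Power ≈ 0.508

Noncentrality parameter: δ = d·√n = 0.72 × √13 = 2.5960
Critical value for a two-sided test at α = 0.01: z_{α/2} = 2.576.
Power = Φ(δ − 2.576) + Φ(−δ − 2.576) = Φ(0.020) + Φ(-5.172) = 0.5080 + 0.0000 = 0.5080.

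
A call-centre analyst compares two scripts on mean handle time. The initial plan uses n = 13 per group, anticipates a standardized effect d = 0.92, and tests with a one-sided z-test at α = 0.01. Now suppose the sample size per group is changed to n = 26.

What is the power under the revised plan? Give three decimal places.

Power ≈ 0.839

With n = 26 per group: δ = d·√(n/2) = 0.92 × √(26/2) = 3.3171. Critical value z_{0.01} = 2.326.
Revised power = Φ(δ − 2.326) = Φ(0.991) = 0.8391.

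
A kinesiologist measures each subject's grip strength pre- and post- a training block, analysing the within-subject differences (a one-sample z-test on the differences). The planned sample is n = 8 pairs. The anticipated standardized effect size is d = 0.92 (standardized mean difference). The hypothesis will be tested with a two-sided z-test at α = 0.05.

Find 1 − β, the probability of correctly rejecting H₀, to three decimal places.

Noncentrality parameter: δ = d·√n = 0.92 × √8 = 2.6022
Two-sided α = 0.05 → critical value z_{0.025} = 1.960.
Power = Φ(δ − 1.960) + Φ(−δ − 1.960) = Φ(0.642) + Φ(-4.562) = 0.7396 + 0.0000 = 0.7396.

Power ≈ 0.740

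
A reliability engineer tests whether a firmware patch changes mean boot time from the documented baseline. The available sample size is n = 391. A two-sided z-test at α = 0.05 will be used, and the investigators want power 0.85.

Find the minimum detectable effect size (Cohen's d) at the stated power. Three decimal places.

d ≈ 0.152

Required noncentrality: δ = z_{0.025} + z_{0.15} = 1.960 + 1.036 = 2.996.
(The second rejection-region term Φ(−δ − z_{α/2}) is negligible and dropped.)
δ = d·√n ⇒ d = δ/√n = 2.996/√391 = 0.1515.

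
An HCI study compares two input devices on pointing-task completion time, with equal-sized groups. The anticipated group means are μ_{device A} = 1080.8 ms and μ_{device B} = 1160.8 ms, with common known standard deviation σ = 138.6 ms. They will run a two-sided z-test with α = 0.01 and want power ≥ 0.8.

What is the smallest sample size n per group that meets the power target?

Standardized effect: d = |μ_{device A} − μ_{device B}| / σ = |1080.8 − 1160.8| / 138.6 = 0.5772
For power 0.8 need Φ(δ − z_{0.005}) = 0.8, so δ = z_{0.005} + z_{0.20} = 2.576 + 0.842 = 3.417.
(The Φ(−δ − z_{α/2}) term is vanishingly small for δ > 0 and is dropped in the standard sample-size formula.)
δ = d·√(n/2) ⇒ n = 2(δ/d)² = 2 × (3.417 / 0.5772)² = 70.11.
Round up to the next whole unit.

n = 71 per group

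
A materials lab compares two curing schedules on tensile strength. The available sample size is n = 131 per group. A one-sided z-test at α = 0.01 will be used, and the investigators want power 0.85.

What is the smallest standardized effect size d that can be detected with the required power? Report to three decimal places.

Need Φ(δ − 2.326) = 0.85, so δ = 2.326 + 1.036 = 3.363.
δ = d·√(n/2) ⇒ d = δ/√(n/2) = 3.363/√(131/2) = 0.4155.

d ≈ 0.416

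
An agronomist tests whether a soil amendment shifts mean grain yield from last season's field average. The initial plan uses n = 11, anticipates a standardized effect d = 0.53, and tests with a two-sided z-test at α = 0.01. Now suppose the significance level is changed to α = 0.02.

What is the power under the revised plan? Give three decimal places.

Power ≈ 0.285

δ = d·√n = 0.53 × √11 = 1.7578 (unchanged). New critical value: z_{0.01} = 2.326.
Revised power = Φ(δ − 2.326) + Φ(−δ − 2.326) = Φ(-0.569) + Φ(-4.084) = 0.2848 + 0.0000 = 0.2849.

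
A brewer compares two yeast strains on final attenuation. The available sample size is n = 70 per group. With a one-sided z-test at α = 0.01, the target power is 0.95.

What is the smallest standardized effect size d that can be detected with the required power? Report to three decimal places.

Required noncentrality: δ = z_{0.01} + z_{0.05} = 2.326 + 1.645 = 3.971.
δ = d·√(n/2) ⇒ d = δ/√(n/2) = 3.971/√(70/2) = 0.6713.

d ≈ 0.671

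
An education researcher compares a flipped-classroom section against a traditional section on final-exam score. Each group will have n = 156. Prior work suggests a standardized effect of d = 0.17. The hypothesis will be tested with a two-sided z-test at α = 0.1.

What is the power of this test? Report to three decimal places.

Power ≈ 0.444

Noncentrality parameter: δ = d·√(n/2) = 0.17 × √(156/2) = 1.5014
Two-sided α = 0.1 → critical value z_{0.05} = 1.645.
Power = Φ(δ − 1.645) + Φ(−δ − 1.645) = Φ(-0.143) + Φ(-3.146) = 0.4430 + 0.0008 = 0.4438.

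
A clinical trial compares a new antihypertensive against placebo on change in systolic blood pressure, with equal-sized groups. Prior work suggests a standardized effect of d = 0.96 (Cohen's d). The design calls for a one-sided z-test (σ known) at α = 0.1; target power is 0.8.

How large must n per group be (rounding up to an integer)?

n = 10 per group

For power 0.8 need Φ(δ − z_{0.1}) = 0.8, so δ = z_{0.1} + z_{0.20} = 1.282 + 0.842 = 2.123.
δ = d·√(n/2) ⇒ n = 2(δ/d)² = 2 × (2.123 / 0.96)² = 9.78.
Rounding up, n = 10 per group.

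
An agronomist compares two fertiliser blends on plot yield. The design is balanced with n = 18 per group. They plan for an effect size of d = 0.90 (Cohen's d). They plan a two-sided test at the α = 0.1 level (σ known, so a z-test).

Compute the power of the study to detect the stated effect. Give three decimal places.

Power ≈ 0.854

Noncentrality parameter: δ = d·√(n/2) = 0.90 × √(18/2) = 2.7000
Two-sided α = 0.1 → critical value z_{0.05} = 1.645.
Power = Φ(δ − 1.645) + Φ(−δ − 1.645) = Φ(1.055) + Φ(-4.345) = 0.8543 + 0.0000 = 0.8543.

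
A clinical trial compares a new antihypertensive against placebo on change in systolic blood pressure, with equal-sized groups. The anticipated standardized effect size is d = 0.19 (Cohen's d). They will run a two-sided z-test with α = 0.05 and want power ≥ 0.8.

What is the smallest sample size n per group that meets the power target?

Set Φ(δ − 1.960) = 0.8; then δ − 1.960 = Φ⁻¹(0.8) = 0.842, giving δ = 2.802.
(The Φ(−δ − z_{α/2}) term is vanishingly small for δ > 0 and is dropped in the standard sample-size formula.)
δ = d·√(n/2) ⇒ n = 2(δ/d)² = 2 × (2.802 / 0.19)² = 434.84.
Round up to the next whole unit.

n = 435 per group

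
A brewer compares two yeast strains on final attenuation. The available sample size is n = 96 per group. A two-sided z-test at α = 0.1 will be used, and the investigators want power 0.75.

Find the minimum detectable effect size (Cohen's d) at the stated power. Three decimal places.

d ≈ 0.335

Need Φ(δ − 1.645) = 0.75, so δ = 1.645 + 0.674 = 2.319.
(The second rejection-region term Φ(−δ − z_{α/2}) is negligible and dropped.)
δ = d·√(n/2) ⇒ d = δ/√(n/2) = 2.319/√(96/2) = 0.3348.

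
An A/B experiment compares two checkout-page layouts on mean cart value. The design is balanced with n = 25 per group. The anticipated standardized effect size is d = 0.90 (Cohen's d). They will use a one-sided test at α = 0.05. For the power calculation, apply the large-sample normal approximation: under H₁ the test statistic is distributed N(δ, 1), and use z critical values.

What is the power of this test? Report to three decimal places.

Noncentrality parameter: λ = d·√(n/2) = 0.90 × √(25/2) = 3.1820
Critical value for a one-sided test at α = 0.05: z_α = 1.645.
Power = P(Z > 1.645 − λ) = Φ(1.537) = 0.9379.

Power ≈ 0.938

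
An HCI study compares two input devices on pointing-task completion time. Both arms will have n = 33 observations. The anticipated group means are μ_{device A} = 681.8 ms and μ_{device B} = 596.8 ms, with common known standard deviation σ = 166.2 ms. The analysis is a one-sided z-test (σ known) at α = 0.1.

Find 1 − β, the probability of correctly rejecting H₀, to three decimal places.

Standardized effect: d = |μ_{device A} − μ_{device B}| / σ = |681.8 − 596.8| / 166.2 = 0.5114
Noncentrality parameter: δ = d·√(n/2) = 0.5114 × √(33/2) = 2.0774
Critical value for a one-sided test at α = 0.1: z_α = 1.282.
Power = Φ(δ − 1.282) = Φ(0.796) = 0.7870.

Power ≈ 0.787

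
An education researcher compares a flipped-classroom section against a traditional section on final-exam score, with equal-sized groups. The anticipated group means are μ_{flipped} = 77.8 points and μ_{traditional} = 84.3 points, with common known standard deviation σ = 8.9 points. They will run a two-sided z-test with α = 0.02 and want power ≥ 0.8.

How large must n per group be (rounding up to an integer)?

n = 38 per group

Standardized effect: d = |μ_{flipped} − μ_{traditional}| / σ = |77.8 − 84.3| / 8.9 = 0.7303
Set Φ(δ − 2.326) = 0.8; then δ − 2.326 = Φ⁻¹(0.8) = 0.842, giving δ = 3.168.
(The Φ(−δ − z_{α/2}) term is vanishingly small for δ > 0 and is dropped in the standard sample-size formula.)
δ = d·√(n/2) ⇒ n = 2(δ/d)² = 2 × (3.168 / 0.7303)² = 37.63.
Rounding up, n = 38 per group.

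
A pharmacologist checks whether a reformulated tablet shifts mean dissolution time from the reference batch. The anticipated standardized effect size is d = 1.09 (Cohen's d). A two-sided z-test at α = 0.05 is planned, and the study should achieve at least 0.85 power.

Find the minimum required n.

n = 8

For power 0.85 need Φ(δ − z_{0.025}) = 0.85, so δ = z_{0.025} + z_{0.15} = 1.960 + 1.036 = 2.996.
(For δ > 0 the lower-tail rejection region contributes negligibly to power, so the one-term inversion is standard.)
δ = d·√n ⇒ n = (δ/d)² = (2.996 / 1.09)² = 7.56.
Rounding up, n = 8.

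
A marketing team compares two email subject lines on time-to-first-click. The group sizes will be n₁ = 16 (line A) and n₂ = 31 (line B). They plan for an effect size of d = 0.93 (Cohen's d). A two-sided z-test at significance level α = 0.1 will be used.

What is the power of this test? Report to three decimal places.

Power ≈ 0.916

Noncentrality parameter: δ = d / √(1/n₁ + 1/n₂) = 0.93 / √(1/16 + 1/31) = 3.0212
Two-sided α = 0.1 → critical value z_{0.05} = 1.645.
Power = Φ(δ − 1.645) + Φ(−δ − 1.645) = Φ(1.376) + Φ(-4.666) = 0.9156 + 0.0000 = 0.9156.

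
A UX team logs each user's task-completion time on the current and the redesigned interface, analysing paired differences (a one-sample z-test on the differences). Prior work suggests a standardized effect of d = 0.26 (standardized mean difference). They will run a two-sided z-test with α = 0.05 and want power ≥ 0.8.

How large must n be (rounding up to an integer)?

Set Φ(δ − 1.960) = 0.8; then δ − 1.960 = Φ⁻¹(0.8) = 0.842, giving δ = 2.802.
(The Φ(−δ − z_{α/2}) term is vanishingly small for δ > 0 and is dropped in the standard sample-size formula.)
δ = d·√n ⇒ n = (δ/d)² = (2.802 / 0.26)² = 116.11.
Rounding up, n = 117.

n = 117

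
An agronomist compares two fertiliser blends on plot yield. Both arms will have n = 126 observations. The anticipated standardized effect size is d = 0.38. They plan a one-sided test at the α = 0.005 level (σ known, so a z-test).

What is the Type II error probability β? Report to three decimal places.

Noncentrality parameter: λ = d·√(n/2) = 0.38 × √(126/2) = 3.0162
Critical value for a one-sided test at α = 0.005: z_α = 2.576.
Power = Φ(λ − 2.576) = Φ(0.440) = 0.6701.
Type II error: β = 1 − power = 1 − 0.6701 = 0.3299.

β ≈ 0.330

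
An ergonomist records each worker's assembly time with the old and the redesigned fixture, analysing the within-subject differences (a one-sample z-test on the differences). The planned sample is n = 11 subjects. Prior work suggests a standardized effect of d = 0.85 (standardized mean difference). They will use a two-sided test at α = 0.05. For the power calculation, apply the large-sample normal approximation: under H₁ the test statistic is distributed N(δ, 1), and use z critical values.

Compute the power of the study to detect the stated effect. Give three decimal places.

Noncentrality parameter: δ = d·√n = 0.85 × √11 = 2.8191
Two-sided α = 0.05 → critical value z_{0.025} = 1.960.
Power = Φ(δ − 1.960) + Φ(−δ − 1.960) = Φ(0.859) + Φ(-4.779) = 0.8049 + 0.0000 = 0.8049.

Power ≈ 0.805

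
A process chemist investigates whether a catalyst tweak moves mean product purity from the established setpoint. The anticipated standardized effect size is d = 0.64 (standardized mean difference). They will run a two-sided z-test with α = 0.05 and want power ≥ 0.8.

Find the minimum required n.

For power 0.8 need Φ(δ − z_{0.025}) = 0.8, so δ = z_{0.025} + z_{0.20} = 1.960 + 0.842 = 2.802.
(For δ > 0 the lower-tail rejection region contributes negligibly to power, so the one-term inversion is standard.)
δ = d·√n ⇒ n = (δ/d)² = (2.802 / 0.64)² = 19.16.
Round up to the next whole unit.

n = 20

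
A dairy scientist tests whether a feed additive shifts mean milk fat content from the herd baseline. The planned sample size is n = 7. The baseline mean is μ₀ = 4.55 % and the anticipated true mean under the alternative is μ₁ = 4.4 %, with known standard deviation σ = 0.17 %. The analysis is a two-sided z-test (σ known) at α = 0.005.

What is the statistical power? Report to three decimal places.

Standardized effect: d = |μ₁ − μ₀| / σ = |4.4 − 4.55| / 0.17 = 0.8824
Noncentrality parameter: δ = d·√n = 0.8824 × √7 = 2.3345
Two-sided α = 0.005 → critical value z_{0.0025} = 2.807.
Power = Φ(δ − 2.807) + Φ(−δ − 2.807) = Φ(-0.473) + Φ(-5.142) = 0.3183 + 0.0000 = 0.3183.

Power ≈ 0.318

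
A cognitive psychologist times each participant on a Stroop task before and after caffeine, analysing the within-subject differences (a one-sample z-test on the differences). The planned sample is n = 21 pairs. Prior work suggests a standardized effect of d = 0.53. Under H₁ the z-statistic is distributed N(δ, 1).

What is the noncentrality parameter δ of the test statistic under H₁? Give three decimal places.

δ = d·√n = 0.53 × √21 = 2.4288

δ ≈ 2.429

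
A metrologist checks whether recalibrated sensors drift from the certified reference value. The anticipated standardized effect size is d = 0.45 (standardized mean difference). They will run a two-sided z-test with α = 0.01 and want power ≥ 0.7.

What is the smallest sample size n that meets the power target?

For power 0.7 need Φ(δ − z_{0.005}) = 0.7, so δ = z_{0.005} + z_{0.30} = 2.576 + 0.524 = 3.100.
(For δ > 0 the lower-tail rejection region contributes negligibly to power, so the one-term inversion is standard.)
δ = d·√n ⇒ n = (δ/d)² = (3.100 / 0.45)² = 47.46.
Rounding up, n = 48.

n = 48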